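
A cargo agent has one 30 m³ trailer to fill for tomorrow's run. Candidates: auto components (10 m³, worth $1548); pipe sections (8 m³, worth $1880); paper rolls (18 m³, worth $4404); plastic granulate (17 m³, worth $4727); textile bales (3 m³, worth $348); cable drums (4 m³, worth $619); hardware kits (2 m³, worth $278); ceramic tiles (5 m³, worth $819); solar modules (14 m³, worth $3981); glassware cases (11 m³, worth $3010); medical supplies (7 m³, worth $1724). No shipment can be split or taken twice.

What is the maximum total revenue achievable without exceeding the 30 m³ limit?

8015

Greedy by ratio would take ceramic tiles + solar modules + glassware cases: 30 m³ used, total 7810.
Dropping ceramic tiles and solar modules frees 19 m³; slotting in plastic granulate + hardware kits (19 m³) lifts the total to 8015 at 30 m³.
Nothing else within 30 m³ beats 8015.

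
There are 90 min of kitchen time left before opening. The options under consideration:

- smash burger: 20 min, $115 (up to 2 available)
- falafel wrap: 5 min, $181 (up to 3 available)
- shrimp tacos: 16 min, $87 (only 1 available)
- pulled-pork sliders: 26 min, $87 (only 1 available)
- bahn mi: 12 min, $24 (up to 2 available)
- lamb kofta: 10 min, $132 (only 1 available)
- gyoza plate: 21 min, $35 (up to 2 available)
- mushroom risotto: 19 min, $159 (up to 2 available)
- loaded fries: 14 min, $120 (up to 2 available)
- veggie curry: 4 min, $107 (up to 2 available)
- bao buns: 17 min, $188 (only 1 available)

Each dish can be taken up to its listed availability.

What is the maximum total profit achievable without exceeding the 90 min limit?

A density-first pass picks 3×falafel wrap + bahn mi + lamb kofta + 2×loaded fries + 2×veggie curry + bao buns — 1341 at 90 min.
The 40 min tied up in bahn mi and 2×loaded fries is better spent on 2×mushroom risotto — total rises to 1395 (88 min).
Every other selection either busts 90 min or exceeds an availability limit or fails to beat 1395.

1395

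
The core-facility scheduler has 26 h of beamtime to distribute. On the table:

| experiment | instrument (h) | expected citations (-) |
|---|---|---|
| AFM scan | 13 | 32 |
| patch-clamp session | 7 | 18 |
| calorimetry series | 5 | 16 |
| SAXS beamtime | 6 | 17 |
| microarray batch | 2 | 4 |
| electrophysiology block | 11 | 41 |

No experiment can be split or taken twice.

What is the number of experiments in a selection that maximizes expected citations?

The maximum expected citations within 26 h is 80.
patch-clamp session + SAXS beamtime + microarray batch + electrophysiology block hits 80 at 26 h.
Every optimal selection uses 4 experiments.

4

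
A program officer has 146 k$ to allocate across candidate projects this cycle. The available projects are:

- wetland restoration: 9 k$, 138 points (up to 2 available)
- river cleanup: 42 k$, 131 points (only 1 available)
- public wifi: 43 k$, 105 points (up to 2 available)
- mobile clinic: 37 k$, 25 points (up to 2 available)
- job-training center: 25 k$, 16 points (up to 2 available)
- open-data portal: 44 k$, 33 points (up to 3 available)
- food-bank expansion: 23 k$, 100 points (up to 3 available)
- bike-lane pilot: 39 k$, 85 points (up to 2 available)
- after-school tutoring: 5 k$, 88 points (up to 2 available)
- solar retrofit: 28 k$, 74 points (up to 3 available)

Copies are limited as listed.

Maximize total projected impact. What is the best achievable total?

883

Taking 2×wetland restoration + river cleanup + 3×food-bank expansion + 2×after-school tutoring: 139 k$ used, 883 in projected impact.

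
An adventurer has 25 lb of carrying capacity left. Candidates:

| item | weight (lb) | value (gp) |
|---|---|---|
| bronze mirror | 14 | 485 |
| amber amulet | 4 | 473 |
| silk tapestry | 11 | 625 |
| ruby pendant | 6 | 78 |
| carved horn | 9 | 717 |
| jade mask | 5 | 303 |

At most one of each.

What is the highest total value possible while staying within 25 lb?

1815

Filling by ratio: amber amulet + ruby pendant + carved horn + jade mask for 1571, with 1 lb left unused.
Replace ruby pendant and jade mask with silk tapestry: the trade gains 244 net, giving 1815 at 24 lb.
The closest alternative, silk tapestry + carved horn + jade mask, reaches only 1645.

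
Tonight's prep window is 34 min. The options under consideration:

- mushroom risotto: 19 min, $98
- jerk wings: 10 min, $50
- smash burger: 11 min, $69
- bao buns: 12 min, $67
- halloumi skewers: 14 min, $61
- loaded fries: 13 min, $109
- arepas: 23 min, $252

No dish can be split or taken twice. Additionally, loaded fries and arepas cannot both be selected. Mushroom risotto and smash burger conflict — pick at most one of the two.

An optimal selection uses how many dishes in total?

Optimal total is 321.
One optimal bundle: smash burger + arepas (34 min).
All optima have 2 dishes.

2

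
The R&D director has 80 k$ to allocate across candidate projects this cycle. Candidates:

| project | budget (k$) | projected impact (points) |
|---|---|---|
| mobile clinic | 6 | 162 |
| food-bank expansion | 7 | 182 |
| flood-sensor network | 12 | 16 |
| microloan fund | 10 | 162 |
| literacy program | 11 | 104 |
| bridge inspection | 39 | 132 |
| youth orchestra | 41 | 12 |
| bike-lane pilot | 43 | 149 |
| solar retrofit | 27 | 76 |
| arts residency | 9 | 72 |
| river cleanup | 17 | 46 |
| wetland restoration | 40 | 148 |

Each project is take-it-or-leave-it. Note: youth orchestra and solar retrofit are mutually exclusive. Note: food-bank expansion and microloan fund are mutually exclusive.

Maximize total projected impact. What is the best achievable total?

Taking mobile clinic + food-bank expansion + literacy program + bike-lane pilot + arts residency: 76 k$ used, 669 in projected impact.
Runner-up mobile clinic + food-bank expansion + literacy program + arts residency + wetland restoration tops out at 668.

669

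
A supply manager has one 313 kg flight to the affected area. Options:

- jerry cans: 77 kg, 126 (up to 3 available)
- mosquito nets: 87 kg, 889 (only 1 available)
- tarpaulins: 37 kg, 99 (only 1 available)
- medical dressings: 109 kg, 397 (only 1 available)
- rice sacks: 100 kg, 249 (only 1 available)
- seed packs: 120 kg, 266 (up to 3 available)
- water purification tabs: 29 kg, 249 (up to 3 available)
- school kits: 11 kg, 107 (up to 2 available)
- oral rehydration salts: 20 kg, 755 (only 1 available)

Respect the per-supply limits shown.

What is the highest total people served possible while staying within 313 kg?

Filling by ratio: mosquito nets + tarpaulins + 3×water purification tabs + 2×school kits + oral rehydration salts for 2704, with 60 kg left unused.
Dropping tarpaulins and 2×school kits frees 59 kg; slotting in medical dressings (109 kg) lifts the total to 2788 at 303 kg.

2788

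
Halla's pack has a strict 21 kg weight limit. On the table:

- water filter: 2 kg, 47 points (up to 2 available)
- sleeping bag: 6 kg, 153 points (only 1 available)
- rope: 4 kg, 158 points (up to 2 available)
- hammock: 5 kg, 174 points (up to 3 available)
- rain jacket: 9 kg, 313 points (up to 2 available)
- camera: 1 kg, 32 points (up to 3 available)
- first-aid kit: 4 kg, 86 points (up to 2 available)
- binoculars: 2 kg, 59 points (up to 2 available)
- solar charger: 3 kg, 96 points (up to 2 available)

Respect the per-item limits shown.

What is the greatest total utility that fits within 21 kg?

2×rope + 2×hammock + solar charger uses 21 of the 21 kg and totals 760.

760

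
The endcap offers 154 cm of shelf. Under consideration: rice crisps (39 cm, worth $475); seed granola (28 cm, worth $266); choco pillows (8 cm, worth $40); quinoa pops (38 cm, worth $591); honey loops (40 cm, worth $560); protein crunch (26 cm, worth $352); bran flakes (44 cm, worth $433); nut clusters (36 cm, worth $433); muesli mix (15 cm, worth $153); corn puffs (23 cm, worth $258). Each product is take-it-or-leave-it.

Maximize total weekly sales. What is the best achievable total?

2059

A density-first pass picks rice crisps + choco pillows + quinoa pops + honey loops + protein crunch — 2018 at 151 cm.
The 34 cm tied up in choco pillows and protein crunch is better spent on nut clusters — total rises to 2059 (153 cm).
Nothing else within 154 cm beats 2059.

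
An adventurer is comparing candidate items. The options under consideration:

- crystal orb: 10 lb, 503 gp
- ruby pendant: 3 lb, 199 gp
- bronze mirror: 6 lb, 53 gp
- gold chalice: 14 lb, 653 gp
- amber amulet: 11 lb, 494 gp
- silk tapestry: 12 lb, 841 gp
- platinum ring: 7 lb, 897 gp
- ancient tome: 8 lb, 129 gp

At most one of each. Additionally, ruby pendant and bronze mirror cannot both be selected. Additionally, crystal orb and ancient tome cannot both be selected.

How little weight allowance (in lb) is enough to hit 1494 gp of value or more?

19

Minimise lb subject to total value ≥ 1494.
Taking silk tapestry + platinum ring gives 1738 (≥ 1494) for 19 lb.
No combination under 19 lb hits 1494.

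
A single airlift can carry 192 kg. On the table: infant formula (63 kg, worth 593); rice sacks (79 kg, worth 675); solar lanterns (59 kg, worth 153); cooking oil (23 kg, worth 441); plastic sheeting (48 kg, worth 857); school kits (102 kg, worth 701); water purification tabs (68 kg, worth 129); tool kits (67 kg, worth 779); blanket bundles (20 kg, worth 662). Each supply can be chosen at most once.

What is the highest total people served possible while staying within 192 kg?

Ranking by ratio (people served/kg): blanket bundles 33.10, cooking oil 19.17, plastic sheeting 17.85, tool kits 11.63.
Taking cooking oil + plastic sheeting + tool kits + blanket bundles: 158 kg used, 2739 in people served.
Every other selection either busts 192 kg or fails to beat 2739.

2739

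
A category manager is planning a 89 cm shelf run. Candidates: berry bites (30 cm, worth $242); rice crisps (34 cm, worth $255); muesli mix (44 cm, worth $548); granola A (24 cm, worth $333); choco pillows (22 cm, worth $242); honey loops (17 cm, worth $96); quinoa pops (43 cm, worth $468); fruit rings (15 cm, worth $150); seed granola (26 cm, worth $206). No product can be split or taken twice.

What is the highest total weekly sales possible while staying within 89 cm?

Density check — granola A 13.88, muesli mix 12.45, choco pillows 11.00 are the best per cm.
Filling by ratio: muesli mix + granola A + fruit rings for 1031, with 6 cm left unused.
The 59 cm tied up in muesli mix and fruit rings is better spent on choco pillows + quinoa pops — total rises to 1043 (89 cm).
Next best is muesli mix + granola A + fruit rings at 1031 (83 cm) — short by 12.

1043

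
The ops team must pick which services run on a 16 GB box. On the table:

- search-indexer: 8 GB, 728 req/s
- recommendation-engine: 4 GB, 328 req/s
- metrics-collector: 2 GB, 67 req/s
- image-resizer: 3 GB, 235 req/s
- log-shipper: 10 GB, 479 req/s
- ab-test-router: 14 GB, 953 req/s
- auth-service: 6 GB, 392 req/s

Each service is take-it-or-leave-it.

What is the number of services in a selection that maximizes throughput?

Optimal total is 1291.
For example search-indexer + recommendation-engine + image-resizer achieves it, using 15 GB.
Any selection reaching 1291 contains exactly 3 services.

3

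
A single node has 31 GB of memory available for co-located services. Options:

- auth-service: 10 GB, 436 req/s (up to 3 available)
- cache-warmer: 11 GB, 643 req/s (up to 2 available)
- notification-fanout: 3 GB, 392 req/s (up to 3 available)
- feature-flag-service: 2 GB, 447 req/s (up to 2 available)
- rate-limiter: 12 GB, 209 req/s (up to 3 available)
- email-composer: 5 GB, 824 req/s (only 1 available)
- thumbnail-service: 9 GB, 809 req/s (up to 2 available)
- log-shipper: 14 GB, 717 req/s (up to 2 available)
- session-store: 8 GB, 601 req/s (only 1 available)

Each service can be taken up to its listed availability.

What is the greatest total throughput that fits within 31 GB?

3728

Taking the top-ratio services first gives 3×notification-fanout + 2×feature-flag-service + email-composer + thumbnail-service for 3703 (27 GB).
Dropping 2×notification-fanout frees 6 GB; slotting in thumbnail-service (9 GB) lifts the total to 3728 at 30 GB.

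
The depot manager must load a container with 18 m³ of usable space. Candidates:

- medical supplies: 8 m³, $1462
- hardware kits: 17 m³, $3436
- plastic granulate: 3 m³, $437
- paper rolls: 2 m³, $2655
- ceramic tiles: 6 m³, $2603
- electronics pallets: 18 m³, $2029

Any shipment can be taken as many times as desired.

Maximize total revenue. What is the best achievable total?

23895

The ratio ordering already packs tightly: 9×paper rolls, 18 m³, 23895.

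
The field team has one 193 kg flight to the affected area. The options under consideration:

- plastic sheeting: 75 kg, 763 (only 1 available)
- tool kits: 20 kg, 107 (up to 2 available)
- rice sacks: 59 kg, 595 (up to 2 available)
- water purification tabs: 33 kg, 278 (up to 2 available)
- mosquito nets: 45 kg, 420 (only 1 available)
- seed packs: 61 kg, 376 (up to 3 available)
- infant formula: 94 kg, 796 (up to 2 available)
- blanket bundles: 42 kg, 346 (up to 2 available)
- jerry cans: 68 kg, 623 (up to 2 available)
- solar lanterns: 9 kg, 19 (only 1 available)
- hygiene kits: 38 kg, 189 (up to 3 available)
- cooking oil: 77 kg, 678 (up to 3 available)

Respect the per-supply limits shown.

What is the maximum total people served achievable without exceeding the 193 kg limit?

1953

Taking plastic sheeting + 2×rice sacks: 193 kg used, 1953 in people served.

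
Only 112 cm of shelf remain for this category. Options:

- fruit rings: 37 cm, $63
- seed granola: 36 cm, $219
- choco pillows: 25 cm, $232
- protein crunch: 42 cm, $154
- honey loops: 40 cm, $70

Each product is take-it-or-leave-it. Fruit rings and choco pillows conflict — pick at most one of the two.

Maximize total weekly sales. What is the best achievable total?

605

By weekly sales per cm: choco pillows 9.28, seed granola 6.08, protein crunch 3.67 lead.
Best packing: seed granola + choco pillows + protein crunch — 103 cm, 605 total.
Every other selection either busts 112 cm or breaks a pairing rule or fails to beat 605.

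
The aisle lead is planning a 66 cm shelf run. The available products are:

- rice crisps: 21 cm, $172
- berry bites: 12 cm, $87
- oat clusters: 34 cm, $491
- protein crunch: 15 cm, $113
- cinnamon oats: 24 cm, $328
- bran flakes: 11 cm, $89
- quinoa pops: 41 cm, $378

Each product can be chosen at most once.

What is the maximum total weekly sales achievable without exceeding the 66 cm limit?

819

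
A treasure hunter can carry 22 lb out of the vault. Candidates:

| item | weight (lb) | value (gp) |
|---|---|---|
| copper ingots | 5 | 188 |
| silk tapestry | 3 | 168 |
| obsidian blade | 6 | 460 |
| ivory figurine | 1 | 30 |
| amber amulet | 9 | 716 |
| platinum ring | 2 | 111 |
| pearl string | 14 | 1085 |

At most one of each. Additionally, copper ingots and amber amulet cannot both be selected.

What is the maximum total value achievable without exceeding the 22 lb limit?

Filling by ratio: silk tapestry + obsidian blade + ivory figurine + amber amulet + platinum ring for 1485, with 1 lb left unused.
Replace silk tapestry and ivory figurine and amber amulet with pearl string: the trade gains 171 net, giving 1656 at 22 lb.
Every other selection either busts 22 lb or breaks a pairing rule or fails to beat 1656.

1656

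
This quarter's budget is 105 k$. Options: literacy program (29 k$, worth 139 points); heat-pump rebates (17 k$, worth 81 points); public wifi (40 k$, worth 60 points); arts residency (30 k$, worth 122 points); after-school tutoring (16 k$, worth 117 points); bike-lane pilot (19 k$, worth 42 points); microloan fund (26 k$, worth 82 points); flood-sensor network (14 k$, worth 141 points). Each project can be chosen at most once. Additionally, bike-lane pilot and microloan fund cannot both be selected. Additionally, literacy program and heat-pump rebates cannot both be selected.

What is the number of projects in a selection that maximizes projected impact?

Optimal total is 543.
For example heat-pump rebates + arts residency + after-school tutoring + microloan fund + flood-sensor network achieves it, using 103 k$.
All optima have 5 projects.

5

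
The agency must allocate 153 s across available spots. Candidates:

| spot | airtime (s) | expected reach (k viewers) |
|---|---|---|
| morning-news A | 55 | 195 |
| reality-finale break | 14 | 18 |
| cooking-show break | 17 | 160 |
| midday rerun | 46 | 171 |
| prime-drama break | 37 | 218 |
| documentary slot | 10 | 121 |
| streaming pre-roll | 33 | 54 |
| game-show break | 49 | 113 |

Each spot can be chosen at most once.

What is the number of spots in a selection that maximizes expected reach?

The maximum expected reach within 153 s is 748.
One optimal bundle: morning-news A + cooking-show break + prime-drama break + documentary slot + streaming pre-roll (152 s).
Any selection reaching 748 contains exactly 5 spots.

5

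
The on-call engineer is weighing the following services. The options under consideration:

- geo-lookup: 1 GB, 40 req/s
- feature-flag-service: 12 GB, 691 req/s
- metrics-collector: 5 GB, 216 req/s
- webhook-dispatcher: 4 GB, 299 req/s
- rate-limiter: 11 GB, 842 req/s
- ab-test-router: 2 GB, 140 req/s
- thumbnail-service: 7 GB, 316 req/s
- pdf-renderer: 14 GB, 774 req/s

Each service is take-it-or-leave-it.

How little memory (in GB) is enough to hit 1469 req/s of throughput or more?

22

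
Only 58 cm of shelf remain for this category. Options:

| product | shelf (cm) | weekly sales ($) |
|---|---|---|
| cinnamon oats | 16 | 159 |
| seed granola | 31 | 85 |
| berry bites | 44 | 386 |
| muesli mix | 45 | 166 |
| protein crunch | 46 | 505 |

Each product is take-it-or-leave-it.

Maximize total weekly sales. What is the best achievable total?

Taking protein crunch: 46 cm used, 505 in weekly sales.
An exhaustive check of the 32 subsets confirms 505.

505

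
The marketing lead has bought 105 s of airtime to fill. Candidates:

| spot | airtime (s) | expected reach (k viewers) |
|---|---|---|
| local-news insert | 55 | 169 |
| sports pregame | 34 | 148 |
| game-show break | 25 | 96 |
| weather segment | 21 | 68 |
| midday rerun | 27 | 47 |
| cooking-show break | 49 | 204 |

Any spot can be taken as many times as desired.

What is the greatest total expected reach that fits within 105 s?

444

3×sports pregame uses 102 of the 105 s and totals 444.
The spare 3 s is too small for any remaining spot, and no exchange beats 444.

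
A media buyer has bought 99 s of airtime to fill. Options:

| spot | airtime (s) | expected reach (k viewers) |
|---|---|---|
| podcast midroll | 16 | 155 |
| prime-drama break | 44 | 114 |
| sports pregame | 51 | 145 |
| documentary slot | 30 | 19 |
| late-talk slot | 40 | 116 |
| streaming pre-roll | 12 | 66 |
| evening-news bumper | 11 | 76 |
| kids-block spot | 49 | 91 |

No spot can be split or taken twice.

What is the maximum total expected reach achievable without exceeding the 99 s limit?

442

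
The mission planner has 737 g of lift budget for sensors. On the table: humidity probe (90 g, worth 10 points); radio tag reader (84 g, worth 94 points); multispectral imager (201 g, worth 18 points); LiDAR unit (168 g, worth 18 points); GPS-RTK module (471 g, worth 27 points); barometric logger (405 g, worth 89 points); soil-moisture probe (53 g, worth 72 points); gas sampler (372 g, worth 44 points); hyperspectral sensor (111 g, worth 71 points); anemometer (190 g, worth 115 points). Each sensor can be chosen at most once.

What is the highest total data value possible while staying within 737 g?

Taking humidity probe + radio tag reader + multispectral imager + soil-moisture probe + hyperspectral sensor + anemometer: 729 g used, 380 in data value.

380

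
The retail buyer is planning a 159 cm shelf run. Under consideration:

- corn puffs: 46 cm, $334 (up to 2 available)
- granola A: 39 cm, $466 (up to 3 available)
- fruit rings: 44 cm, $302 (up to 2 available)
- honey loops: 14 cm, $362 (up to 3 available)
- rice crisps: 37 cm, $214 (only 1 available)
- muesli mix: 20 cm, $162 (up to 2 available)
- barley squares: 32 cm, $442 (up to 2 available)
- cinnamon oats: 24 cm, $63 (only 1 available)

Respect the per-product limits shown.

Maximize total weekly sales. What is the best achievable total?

Taking the top-ratio products first gives granola A + 3×honey loops + 2×barley squares for 2436 (145 cm).
Dropping 2×barley squares frees 64 cm; slotting in 2×granola A (78 cm) lifts the total to 2484 at 159 cm.
That's the maximum — no swap from here does better than 2484.

2484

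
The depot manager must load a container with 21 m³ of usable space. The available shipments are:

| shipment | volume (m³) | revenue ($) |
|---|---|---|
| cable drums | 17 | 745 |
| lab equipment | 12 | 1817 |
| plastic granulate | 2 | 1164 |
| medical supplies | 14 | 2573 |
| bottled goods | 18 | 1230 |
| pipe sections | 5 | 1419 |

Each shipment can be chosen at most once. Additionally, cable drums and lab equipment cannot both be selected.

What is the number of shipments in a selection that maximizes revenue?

Optimal total is 5156.
plastic granulate + medical supplies + pipe sections hits 5156 at 21 m³.
All optima have 3 shipments.

3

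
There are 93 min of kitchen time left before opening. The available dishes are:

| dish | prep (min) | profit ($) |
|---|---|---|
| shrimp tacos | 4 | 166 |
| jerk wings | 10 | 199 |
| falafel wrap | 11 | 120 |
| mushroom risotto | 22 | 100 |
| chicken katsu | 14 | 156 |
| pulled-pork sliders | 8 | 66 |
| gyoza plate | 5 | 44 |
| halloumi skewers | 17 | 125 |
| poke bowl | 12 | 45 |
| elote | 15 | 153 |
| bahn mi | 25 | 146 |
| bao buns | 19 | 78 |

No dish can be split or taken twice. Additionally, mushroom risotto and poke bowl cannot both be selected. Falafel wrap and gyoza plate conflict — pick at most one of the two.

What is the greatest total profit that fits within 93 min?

Taking shrimp tacos + jerk wings + falafel wrap + chicken katsu + pulled-pork sliders + halloumi skewers + poke bowl + elote: 91 min used, 1030 in profit.
The closest alternative, shrimp tacos + jerk wings + falafel wrap + mushroom risotto + chicken katsu + halloumi skewers + elote, reaches only 1019.

1030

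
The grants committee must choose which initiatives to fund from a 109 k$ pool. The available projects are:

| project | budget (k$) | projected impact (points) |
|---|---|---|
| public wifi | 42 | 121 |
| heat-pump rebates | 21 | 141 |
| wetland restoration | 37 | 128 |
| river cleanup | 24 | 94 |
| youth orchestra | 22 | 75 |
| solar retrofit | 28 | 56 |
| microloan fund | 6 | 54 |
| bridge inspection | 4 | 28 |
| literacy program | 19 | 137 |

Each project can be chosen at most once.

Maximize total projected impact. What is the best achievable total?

563

Taking the top-ratio projects first gives heat-pump rebates + river cleanup + youth orchestra + microloan fund + bridge inspection + literacy program for 529 (96 k$).
Replace river cleanup with wetland restoration: the trade gains 34 net, giving 563 at 109 k$.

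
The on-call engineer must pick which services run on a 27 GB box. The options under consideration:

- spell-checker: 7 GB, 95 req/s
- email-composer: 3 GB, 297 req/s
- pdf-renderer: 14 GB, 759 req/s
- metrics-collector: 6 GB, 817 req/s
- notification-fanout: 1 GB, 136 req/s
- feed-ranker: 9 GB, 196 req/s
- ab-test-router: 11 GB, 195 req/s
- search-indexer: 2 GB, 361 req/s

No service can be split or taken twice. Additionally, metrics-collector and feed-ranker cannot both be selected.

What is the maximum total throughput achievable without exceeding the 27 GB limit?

Density check — search-indexer 180.50, metrics-collector 136.17, notification-fanout 136.00 are the best per GB.
Best packing: email-composer + pdf-renderer + metrics-collector + notification-fanout + search-indexer — 26 GB, 2370 total.
An exhaustive check of the 256 subsets confirms 2370.

2370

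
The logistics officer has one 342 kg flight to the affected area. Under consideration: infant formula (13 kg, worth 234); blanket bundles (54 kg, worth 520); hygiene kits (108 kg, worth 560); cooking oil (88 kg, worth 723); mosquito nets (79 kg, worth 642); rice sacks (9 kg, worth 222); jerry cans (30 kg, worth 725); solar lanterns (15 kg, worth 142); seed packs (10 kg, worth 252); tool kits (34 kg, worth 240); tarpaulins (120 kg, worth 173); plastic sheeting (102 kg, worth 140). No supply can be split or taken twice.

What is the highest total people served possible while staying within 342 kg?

The ratio ordering already packs tightly: infant formula + blanket bundles + cooking oil + mosquito nets + rice sacks + jerry cans + solar lanterns + seed packs + tool kits, 332 kg, 3700.

3700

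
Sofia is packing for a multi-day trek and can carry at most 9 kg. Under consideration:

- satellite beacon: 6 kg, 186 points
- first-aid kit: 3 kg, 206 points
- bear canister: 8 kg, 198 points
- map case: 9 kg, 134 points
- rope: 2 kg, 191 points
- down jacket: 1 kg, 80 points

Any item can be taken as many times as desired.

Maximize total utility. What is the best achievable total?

844

Best packing: 4×rope + down jacket — 9 kg, 844 total.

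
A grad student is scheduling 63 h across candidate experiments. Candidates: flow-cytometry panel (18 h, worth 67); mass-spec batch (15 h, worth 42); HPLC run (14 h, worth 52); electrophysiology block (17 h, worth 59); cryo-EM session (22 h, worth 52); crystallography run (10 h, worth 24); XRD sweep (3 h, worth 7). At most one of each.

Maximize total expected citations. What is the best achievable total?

Taking flow-cytometry panel + HPLC run + electrophysiology block + crystallography run + XRD sweep: 62 h used, 209 in expected citations.

209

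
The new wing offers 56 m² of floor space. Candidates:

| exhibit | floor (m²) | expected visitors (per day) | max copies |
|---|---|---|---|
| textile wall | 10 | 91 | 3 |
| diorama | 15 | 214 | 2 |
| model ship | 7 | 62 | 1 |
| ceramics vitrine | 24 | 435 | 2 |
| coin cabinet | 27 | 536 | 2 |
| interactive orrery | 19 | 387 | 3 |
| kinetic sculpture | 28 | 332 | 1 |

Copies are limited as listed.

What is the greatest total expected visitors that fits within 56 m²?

Filling by ratio: diorama + 2×interactive orrery for 988, with 3 m² left unused.
Dropping diorama and 2×interactive orrery frees 53 m²; slotting in 2×coin cabinet (54 m²) lifts the total to 1072 at 54 m².
No other feasible combination exceeds 1072.

1072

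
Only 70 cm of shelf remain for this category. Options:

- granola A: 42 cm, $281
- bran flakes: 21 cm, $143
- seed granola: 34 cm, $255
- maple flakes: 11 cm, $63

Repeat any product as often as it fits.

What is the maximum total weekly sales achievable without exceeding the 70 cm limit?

510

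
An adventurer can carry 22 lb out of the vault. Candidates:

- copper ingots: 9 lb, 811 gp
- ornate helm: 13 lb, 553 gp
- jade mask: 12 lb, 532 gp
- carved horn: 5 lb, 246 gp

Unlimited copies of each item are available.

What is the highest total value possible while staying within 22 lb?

Taking 2×copper ingots: 18 lb used, 1622 in value.
That's the maximum — no swap from here does better than 1622.

1622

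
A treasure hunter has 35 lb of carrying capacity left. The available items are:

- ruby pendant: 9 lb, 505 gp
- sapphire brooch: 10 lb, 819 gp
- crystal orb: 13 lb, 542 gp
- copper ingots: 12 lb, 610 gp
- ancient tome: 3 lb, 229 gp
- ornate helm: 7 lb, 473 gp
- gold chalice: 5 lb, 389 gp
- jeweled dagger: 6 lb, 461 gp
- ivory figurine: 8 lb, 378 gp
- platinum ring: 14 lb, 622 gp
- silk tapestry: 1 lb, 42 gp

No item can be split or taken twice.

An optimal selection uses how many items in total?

Optimal total is 2487.
For example ruby pendant + sapphire brooch + ancient tome + ornate helm + jeweled dagger achieves it, using 35 lb.
Any selection reaching 2487 contains exactly 5 items.

5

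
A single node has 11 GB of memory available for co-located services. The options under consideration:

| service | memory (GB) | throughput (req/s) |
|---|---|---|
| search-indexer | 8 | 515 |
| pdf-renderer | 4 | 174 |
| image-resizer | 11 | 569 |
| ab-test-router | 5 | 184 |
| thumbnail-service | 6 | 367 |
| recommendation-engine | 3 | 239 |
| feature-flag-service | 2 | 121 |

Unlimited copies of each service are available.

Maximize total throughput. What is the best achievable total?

Best packing: 3×recommendation-engine + feature-flag-service — 11 GB, 838 total.
That's the maximum — no swap from here does better than 838.

838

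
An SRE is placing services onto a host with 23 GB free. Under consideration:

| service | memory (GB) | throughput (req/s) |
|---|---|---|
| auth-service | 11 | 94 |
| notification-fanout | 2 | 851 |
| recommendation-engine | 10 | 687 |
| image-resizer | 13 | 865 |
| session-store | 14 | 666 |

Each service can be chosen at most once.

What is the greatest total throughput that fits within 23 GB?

1716

Density check — notification-fanout 425.50, recommendation-engine 68.70, image-resizer 66.54, session-store 47.57 are the best per GB.
Taking the top-ratio services first gives auth-service + notification-fanout + recommendation-engine for 1632 (23 GB).
The 21 GB tied up in auth-service and recommendation-engine is better spent on image-resizer — total rises to 1716 (15 GB).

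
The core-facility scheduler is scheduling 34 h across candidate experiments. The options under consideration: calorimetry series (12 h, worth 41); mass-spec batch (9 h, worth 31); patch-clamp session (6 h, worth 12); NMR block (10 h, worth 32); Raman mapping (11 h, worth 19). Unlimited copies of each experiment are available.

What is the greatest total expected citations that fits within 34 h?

Ranking by ratio (expected citations/h): mass-spec batch 3.44, calorimetry series 3.42, NMR block 3.20.
Greedy by ratio would take 3×mass-spec batch + patch-clamp session: 33 h used, total 105.
Dropping 3×mass-spec batch and patch-clamp session frees 33 h; slotting in 2×calorimetry series + NMR block (34 h) lifts the total to 114 at 34 h.

114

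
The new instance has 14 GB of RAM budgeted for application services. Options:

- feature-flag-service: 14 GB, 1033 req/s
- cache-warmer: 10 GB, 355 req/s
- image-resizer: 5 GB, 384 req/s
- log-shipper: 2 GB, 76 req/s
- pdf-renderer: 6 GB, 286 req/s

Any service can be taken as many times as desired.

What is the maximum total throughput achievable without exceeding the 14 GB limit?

1033

Density check — image-resizer 76.80, feature-flag-service 73.79, pdf-renderer 47.67, log-shipper 38.00 are the best per GB.
A density-first pass picks 2×image-resizer + 2×log-shipper — 920 at 14 GB.
The 14 GB tied up in 2×image-resizer and 2×log-shipper is better spent on feature-flag-service — total rises to 1033 (14 GB).
That's the maximum — no swap from here does better than 1033.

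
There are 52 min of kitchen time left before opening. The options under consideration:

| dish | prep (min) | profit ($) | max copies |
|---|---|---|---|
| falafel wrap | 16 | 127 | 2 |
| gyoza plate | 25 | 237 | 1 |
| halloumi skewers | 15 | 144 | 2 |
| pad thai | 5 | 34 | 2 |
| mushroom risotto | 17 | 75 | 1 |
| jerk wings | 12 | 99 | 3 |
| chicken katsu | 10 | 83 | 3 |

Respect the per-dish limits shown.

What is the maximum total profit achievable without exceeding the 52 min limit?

Taking the top-ratio dishes first gives 2×halloumi skewers + 2×chicken katsu for 454 (50 min).
Replace halloumi skewers and 2×chicken katsu with gyoza plate + jerk wings: the trade gains 26 net, giving 480 at 52 min.
Nothing else within 52 min beats 480.

480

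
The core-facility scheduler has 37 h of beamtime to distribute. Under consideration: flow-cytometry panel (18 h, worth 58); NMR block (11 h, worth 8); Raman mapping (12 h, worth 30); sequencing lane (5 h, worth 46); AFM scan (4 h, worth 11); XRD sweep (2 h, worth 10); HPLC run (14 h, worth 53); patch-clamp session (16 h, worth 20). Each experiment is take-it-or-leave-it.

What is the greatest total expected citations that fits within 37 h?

157

Ranking by ratio (expected citations/h): sequencing lane 9.20, XRD sweep 5.00, HPLC run 3.79, flow-cytometry panel 3.22.
Taking the top-ratio experiments first gives Raman mapping + sequencing lane + AFM scan + XRD sweep + HPLC run for 150 (37 h).
Dropping Raman mapping and AFM scan and XRD sweep frees 18 h; slotting in flow-cytometry panel (18 h) lifts the total to 157 at 37 h.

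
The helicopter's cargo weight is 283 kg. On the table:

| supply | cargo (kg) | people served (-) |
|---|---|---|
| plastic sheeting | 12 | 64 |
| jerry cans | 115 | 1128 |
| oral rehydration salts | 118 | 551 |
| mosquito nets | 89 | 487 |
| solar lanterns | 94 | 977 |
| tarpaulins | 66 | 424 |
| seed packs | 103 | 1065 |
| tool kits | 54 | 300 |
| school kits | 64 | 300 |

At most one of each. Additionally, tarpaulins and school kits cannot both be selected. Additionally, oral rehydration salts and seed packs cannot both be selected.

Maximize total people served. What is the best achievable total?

2530

The ratio ordering already packs tightly: plastic sheeting + solar lanterns + tarpaulins + seed packs, 275 kg, 2530.
The closest alternative, jerry cans + solar lanterns + tarpaulins, reaches only 2529.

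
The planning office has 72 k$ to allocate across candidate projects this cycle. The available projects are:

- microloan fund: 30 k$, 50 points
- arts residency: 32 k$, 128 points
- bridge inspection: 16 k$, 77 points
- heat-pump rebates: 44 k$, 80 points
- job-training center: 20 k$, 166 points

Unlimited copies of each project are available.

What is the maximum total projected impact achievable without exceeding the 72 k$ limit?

Taking 3×job-training center: 60 k$ used, 498 in projected impact.
No other feasible combination exceeds 498.

498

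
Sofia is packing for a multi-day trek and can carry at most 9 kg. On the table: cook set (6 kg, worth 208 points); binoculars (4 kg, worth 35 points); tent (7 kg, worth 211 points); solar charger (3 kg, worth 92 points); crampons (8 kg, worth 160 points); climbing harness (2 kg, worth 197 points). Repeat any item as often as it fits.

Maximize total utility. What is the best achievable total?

788

Density check — climbing harness 98.50, cook set 34.67, solar charger 30.67 are the best per kg.
The ratio ordering already packs tightly: 4×climbing harness, 8 kg, 788.
Nothing else within 9 kg beats 788.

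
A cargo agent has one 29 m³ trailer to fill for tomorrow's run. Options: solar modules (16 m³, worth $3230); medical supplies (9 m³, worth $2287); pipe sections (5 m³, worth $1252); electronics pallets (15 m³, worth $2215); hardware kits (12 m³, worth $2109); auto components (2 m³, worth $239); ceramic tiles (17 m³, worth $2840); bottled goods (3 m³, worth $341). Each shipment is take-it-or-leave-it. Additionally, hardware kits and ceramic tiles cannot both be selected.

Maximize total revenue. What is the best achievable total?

5989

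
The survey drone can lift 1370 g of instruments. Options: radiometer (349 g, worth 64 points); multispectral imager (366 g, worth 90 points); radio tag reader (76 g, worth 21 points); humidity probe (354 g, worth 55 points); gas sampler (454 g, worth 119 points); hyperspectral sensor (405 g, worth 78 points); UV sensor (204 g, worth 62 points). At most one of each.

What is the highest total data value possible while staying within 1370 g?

A density-first pass picks multispectral imager + radio tag reader + gas sampler + UV sensor — 292 at 1100 g.
Replace UV sensor with hyperspectral sensor: the trade gains 16 net, giving 308 at 1301 g.
Nothing else within 1370 g beats 308.

308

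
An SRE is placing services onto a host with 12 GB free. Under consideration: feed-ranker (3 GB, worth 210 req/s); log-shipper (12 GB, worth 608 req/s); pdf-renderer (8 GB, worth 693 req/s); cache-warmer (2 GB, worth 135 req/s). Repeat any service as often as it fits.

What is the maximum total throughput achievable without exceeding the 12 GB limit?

Ranking by ratio (throughput/GB): pdf-renderer 86.62, feed-ranker 70.00, cache-warmer 67.50, log-shipper 50.67.
The ratio heuristic lands on feed-ranker + pdf-renderer (903) but leaves 1 GB idle.
Dropping feed-ranker frees 3 GB; slotting in 2×cache-warmer (4 GB) lifts the total to 963 at 12 GB.
Every other selection either busts 12 GB or fails to beat 963.

963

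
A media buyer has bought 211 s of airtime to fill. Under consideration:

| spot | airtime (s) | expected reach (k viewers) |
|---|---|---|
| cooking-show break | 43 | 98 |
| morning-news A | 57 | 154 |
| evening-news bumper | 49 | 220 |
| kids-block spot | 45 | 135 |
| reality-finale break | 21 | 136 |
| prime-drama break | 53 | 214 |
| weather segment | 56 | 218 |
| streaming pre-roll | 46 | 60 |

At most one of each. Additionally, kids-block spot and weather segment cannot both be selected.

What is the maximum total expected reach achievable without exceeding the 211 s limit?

By expected reach per s: reality-finale break 6.48, evening-news bumper 4.49, prime-drama break 4.04, weather segment 3.89 lead.
The ratio heuristic lands on evening-news bumper + reality-finale break + prime-drama break + weather segment (788) but leaves 32 s idle.
Replace weather segment with cooking-show break + kids-block spot: the trade gains 15 net, giving 803 at 211 s.

803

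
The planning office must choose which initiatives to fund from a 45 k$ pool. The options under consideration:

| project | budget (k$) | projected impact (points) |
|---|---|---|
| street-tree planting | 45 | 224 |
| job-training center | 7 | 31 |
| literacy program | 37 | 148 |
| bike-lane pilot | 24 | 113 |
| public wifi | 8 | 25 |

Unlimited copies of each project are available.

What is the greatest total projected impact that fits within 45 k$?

224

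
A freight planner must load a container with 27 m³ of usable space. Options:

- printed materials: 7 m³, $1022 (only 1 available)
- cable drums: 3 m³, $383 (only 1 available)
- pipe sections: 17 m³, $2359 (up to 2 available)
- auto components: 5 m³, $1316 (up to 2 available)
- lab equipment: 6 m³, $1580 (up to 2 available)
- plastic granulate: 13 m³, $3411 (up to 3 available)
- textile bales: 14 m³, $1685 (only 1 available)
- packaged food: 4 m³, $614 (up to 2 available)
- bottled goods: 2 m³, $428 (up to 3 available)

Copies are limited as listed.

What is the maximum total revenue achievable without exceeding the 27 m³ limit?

Taking the top-ratio shipments first gives 2×auto components + 2×lab equipment + 2×bottled goods for 6648 (26 m³).
Dropping 2×auto components and bottled goods frees 12 m³; slotting in plastic granulate (13 m³) lifts the total to 6999 at 27 m³.
Nothing else within 27 m³ beats 6999.

6999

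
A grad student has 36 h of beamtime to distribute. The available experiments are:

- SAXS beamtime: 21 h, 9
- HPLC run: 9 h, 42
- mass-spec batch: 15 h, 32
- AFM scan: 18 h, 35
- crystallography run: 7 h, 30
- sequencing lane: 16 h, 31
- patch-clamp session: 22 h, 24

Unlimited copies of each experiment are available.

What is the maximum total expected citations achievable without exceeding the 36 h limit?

168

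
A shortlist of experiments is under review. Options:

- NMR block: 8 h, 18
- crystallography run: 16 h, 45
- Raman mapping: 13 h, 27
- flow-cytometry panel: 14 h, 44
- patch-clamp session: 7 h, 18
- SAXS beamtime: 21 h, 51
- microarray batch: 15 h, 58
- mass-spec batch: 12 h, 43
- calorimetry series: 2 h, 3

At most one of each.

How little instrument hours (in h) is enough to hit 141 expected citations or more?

41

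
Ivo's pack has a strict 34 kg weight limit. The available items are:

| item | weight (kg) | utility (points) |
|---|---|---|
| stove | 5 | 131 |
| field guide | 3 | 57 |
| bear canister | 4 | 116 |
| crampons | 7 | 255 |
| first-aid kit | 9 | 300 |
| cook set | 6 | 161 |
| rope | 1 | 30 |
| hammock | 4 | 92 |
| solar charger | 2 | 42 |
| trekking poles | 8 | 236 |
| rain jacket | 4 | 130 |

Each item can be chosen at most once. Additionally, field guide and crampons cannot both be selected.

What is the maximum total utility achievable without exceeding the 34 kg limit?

The ratio heuristic lands on bear canister + crampons + first-aid kit + rope + trekking poles + rain jacket (1067) but leaves 1 kg idle.
Dropping bear canister and rope frees 5 kg; slotting in cook set (6 kg) lifts the total to 1082 at 34 kg.
No other feasible combination exceeds 1082.

1082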